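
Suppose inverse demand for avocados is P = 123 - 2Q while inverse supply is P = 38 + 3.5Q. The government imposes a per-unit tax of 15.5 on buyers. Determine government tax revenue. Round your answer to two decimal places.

195.86

Without the tax, 123 - 2Q = 38 + 3.5Q so Q* = 15.4545 and P* = 92.0909.
With the tax, buyers' net willingness to pay falls by 15.5: (123 - 15.5) - 2Q = 38 + 3.5Q, so Q_t = 12.6364. Buyers pay P_b = 97.7273; sellers receive P_s = P_b - 15.5 = 82.2273.
Tax revenue = t x Q_t = 15.5 x 12.6364 = 195.8636.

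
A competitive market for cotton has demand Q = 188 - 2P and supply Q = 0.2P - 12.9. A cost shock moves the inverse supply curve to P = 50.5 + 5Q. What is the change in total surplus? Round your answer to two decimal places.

92.91

Rewriting demand in inverse form: P = 94 - 0.5Q.
Rewriting supply in inverse form: P = 64.5 + 5Q.
Initial equilibrium: Q_0 = 5.3636, P_0 = 91.3182; CS_0 = (1/2)(5.3636)(2.6818) = 7.1921, PS_0 = (1/2)(5.3636)(26.8182) = 71.9215.
New equilibrium: 94 - 0.5Q = 50.5 + 5Q gives Q_1 = 7.9091, P_1 = 90.0455; CS_1 = 15.6384, PS_1 = 156.3843.
Change in total surplus = (15.6384 + 156.3843) - (7.1921 + 71.9215) = 92.9091.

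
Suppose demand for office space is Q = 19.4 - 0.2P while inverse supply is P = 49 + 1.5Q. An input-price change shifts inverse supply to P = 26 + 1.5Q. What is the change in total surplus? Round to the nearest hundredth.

210.54

Rewriting demand in inverse form: P = 97 - 5Q.
Initial equilibrium: Q_0 = 7.3846, P_0 = 60.0769; CS_0 = (1/2)(7.3846)(36.9231) = 136.3314, PS_0 = (1/2)(7.3846)(11.0769) = 40.8994.
New equilibrium: 97 - 5Q = 26 + 1.5Q gives Q_1 = 10.9231, P_1 = 42.3846; CS_1 = 298.284, PS_1 = 89.4852.
Change in total surplus = (298.284 + 89.4852) - (136.3314 + 40.8994) = 210.5385.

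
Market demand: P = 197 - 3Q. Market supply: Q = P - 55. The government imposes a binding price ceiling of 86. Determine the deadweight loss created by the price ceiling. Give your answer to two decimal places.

Rewriting supply in inverse form: P = 55 + Q.
Free-market equilibrium: 197 - 3Q = 55 + Q gives Q* = 35.5, P* = 90.5.
At P = 86, sellers supply (86 - 55)/1 = 31 while buyers want more, so the quantity traded is 31 at price 86.
The lost-trades triangle has base Q* - 31 = 4.5 and height equal to the gap between the curves at Q = 31, which is 104 - 86 = 18. DWL = (1/2)(4.5)(18) = 40.5.

40.50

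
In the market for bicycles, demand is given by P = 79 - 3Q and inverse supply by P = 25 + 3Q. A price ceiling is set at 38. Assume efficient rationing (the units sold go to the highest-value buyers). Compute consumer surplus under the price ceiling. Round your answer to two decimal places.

149.50

Free-market equilibrium: 79 - 3Q = 25 + 3Q gives Q* = 9, P* = 52.
At P = 38, sellers supply (38 - 25)/3 = 4.3333 while buyers want more, so the quantity traded is 4.3333 at price 38.
The demand price at Q = 4.3333 is 66. CS is the trapezoid between demand and 38 over [0, 4.3333]: (1/2)[(79 - 38) + (66 - 38)](4.3333) = 149.5.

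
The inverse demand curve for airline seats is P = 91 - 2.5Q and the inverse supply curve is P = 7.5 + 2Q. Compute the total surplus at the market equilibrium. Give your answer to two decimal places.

774.69

Setting demand equal to supply, 83.5 = 4.5Q, so Q* = 18.5556 and P* = 44.6111.
Total surplus is the full triangle between the curves from 0 to Q*: (1/2)(18.5556)(91 - 7.5) = 774.6944.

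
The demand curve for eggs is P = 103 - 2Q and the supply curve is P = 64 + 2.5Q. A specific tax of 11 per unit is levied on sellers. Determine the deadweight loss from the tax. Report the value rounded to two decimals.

13.44

Without the tax, 103 - 2Q = 64 + 2.5Q so Q* = 8.6667 and P* = 85.6667.
A tax on sellers shifts supply up by 11: 103 - 2Q = 64 + 2.5Q + 11, so Q_t = 6.2222. Buyers pay P_b = 90.5556; sellers receive P_s = P_b - 11 = 79.5556.
The welfare triangle lost has base Q* - Q_t = 2.4444 and height t = 11, so DWL = (1/2)(2.4444)(11) = 13.4444.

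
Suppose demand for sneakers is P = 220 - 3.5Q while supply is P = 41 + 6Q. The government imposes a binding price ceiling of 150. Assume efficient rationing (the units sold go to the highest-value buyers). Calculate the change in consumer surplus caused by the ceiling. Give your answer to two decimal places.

72.82

Without the control, 220 - 3.5Q = 41 + 6Q so Q* = 18.8421 and P* = 154.0526.
At the ceiling price 150, quantity supplied is (150 - 41)/6 = 18.1667; supply is the short side, so Q = 18.1667 trades at P = 150.
CS goes from (1/2)(18.8421)(65.9474) = 621.2936 to 694.1181 (computed as (220 - 150)(18.1667) - (1/2)(3.5)(18.1667)^2), a change of 72.8244.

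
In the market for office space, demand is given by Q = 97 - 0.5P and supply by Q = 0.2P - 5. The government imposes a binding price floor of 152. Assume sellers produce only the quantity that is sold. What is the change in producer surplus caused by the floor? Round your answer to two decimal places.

Rewriting demand in inverse form: P = 194 - 2Q.
Rewriting supply in inverse form: P = 25 + 5Q.
Without the control, 194 - 2Q = 25 + 5Q so Q* = 24.1429 and P* = 145.7143.
At P = 152, buyers demand (194 - 152)/2 = 21 while sellers would supply more, so the quantity traded is 21 at price 152.
PS goes from (1/2)(24.1429)(120.7143) = 1457.1939 to 1564.5 (computed as (152 - 25)(21) - (1/2)(5)(21)^2), a change of 107.3061.

107.31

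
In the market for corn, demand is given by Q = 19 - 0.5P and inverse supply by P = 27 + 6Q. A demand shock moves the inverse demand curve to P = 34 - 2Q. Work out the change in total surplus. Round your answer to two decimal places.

-4.50

Rewriting demand in inverse form: P = 38 - 2Q.
Initial equilibrium: Q_0 = 1.375, P_0 = 35.25; CS_0 = (1/2)(1.375)(2.75) = 1.8906, PS_0 = (1/2)(1.375)(8.25) = 5.6719.
New equilibrium: 34 - 2Q = 27 + 6Q gives Q_1 = 0.875, P_1 = 32.25; CS_1 = 0.7656, PS_1 = 2.2969.
Change in total surplus = (0.7656 + 2.2969) - (1.8906 + 5.6719) = -4.5.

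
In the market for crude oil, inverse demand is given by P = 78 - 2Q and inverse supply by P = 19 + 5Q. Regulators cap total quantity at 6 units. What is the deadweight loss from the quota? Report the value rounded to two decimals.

20.64

Without the quota, 78 - 2Q = 19 + 5Q gives Q* = 8.4286.
At Q = 6 the demand price is 78 - 2(6) = 66 and the supply price is 19 + 5(6) = 49.
DWL = (1/2)(gap between curves at 6) x (Q* - 6) = (1/2)(17)(2.4286) = 20.6429.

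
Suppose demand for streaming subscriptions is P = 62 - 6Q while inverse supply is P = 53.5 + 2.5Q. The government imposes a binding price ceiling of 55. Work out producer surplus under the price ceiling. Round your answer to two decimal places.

0.45

Free-market equilibrium: 62 - 6Q = 53.5 + 2.5Q gives Q* = 1, P* = 56.
At the ceiling price 55, quantity supplied is (55 - 53.5)/2.5 = 0.6; supply is the short side, so Q = 0.6 trades at P = 55.
PS is the triangle above supply below 55: (1/2)(0.6)(55 - 53.5) = 0.45.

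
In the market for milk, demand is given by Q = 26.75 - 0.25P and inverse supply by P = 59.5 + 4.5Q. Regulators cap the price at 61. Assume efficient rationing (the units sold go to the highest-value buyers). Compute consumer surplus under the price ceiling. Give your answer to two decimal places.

Rewriting demand in inverse form: P = 107 - 4Q.
Without the control, 107 - 4Q = 59.5 + 4.5Q so Q* = 5.5882 and P* = 84.6471.
At P = 61, sellers supply (61 - 59.5)/4.5 = 0.3333 while buyers want more, so the quantity traded is 0.3333 at price 61.
The demand price at Q = 0.3333 is 105.6667. CS is the trapezoid between demand and 61 over [0, 0.3333]: (1/2)[(107 - 61) + (105.6667 - 61)](0.3333) = 15.1111.

15.11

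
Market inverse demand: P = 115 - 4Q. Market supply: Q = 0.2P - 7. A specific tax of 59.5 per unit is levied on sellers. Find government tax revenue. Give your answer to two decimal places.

135.53

Rewriting supply in inverse form: P = 35 + 5Q.
Without the tax, 115 - 4Q = 35 + 5Q so Q* = 8.8889 and P* = 79.4444.
A tax on sellers shifts supply up by 59.5: 115 - 4Q = 35 + 5Q + 59.5, so Q_t = 2.2778. Buyers pay P_b = 105.8889; sellers receive P_s = P_b - 59.5 = 46.3889.
Tax revenue = t x Q_t = 59.5 x 2.2778 = 135.5278.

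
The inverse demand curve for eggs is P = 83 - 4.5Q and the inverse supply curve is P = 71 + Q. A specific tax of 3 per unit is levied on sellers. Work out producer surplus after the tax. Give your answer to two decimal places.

Without the tax, 83 - 4.5Q = 71 + Q so Q* = 2.1818 and P* = 73.1818.
A tax on sellers shifts supply up by 3: 83 - 4.5Q = 71 + Q + 3, so Q_t = 1.6364. Buyers pay P_b = 75.6364; sellers receive P_s = P_b - 3 = 72.6364.
Producer surplus is the triangle above supply below P_s: (1/2)(1.6364)(72.6364 - 71) = 1.3388.

1.34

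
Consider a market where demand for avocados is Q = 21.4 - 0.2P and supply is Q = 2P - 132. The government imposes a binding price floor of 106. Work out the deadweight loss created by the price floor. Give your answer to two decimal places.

Rewriting demand in inverse form: P = 107 - 5Q.
Rewriting supply in inverse form: P = 66 + 0.5Q.
Free-market equilibrium: 107 - 5Q = 66 + 0.5Q gives Q* = 7.4545, P* = 69.7273.
At P = 106, buyers demand (107 - 106)/5 = 0.2 while sellers would supply more, so the quantity traded is 0.2 at price 106.
At Q = 0.2 the demand price is 106 and the supply price is 66.1. Deadweight loss is the triangle between the curves from 0.2 to 7.4545: (1/2)(106 - 66.1)(7.4545 - 0.2) = 144.7282.

144.73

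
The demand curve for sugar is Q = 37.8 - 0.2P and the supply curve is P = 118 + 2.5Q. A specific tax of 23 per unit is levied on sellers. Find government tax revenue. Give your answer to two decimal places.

Rewriting demand in inverse form: P = 189 - 5Q.
Pre-tax equilibrium: 189 - 5Q = 118 + 2.5Q gives Q* = 9.4667, P* = 141.6667.
With the tax, sellers need 23 more per unit: 189 - 5Q = 118 + 2.5Q + 23, so Q_t = 6.4. Buyers pay P_b = 157; sellers receive P_s = P_b - 23 = 134.
Tax revenue = t x Q_t = 23 x 6.4 = 147.2.

147.20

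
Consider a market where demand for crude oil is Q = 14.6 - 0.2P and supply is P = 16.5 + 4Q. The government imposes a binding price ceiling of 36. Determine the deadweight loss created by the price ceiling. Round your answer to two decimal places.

Rewriting demand in inverse form: P = 73 - 5Q.
Free-market equilibrium: 73 - 5Q = 16.5 + 4Q gives Q* = 6.2778, P* = 41.6111.
At the ceiling price 36, quantity supplied is (36 - 16.5)/4 = 4.875; supply is the short side, so Q = 4.875 trades at P = 36.
The lost-trades triangle has base Q* - 4.875 = 1.4028 and height equal to the gap between the curves at Q = 4.875, which is 48.625 - 36 = 12.625. DWL = (1/2)(1.4028)(12.625) = 8.855.

8.86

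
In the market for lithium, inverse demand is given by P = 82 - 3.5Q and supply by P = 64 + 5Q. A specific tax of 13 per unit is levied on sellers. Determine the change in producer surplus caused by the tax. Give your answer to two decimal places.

Pre-tax equilibrium: 82 - 3.5Q = 64 + 5Q gives Q* = 2.1176, P* = 74.5882.
With the tax, sellers need 13 more per unit: 82 - 3.5Q = 64 + 5Q + 13, so Q_t = 0.5882. Buyers pay P_b = 79.9412; sellers receive P_s = P_b - 13 = 66.9412.
Producers lose the trapezoid between P_s and P* out to Q_t plus the triangle from Q_t to Q*: change in PS = 0.8651 - 11.2111 = -10.346.

-10.35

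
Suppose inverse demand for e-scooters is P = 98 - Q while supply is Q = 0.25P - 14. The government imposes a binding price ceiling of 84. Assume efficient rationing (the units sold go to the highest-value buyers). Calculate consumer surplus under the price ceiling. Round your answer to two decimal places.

73.50

Rewriting supply in inverse form: P = 56 + 4Q.
Free-market equilibrium: 98 - Q = 56 + 4Q gives Q* = 8.4, P* = 89.6.
At P = 84, sellers supply (84 - 56)/4 = 7 while buyers want more, so the quantity traded is 7 at price 84.
The demand price at Q = 7 is 91. CS is the trapezoid between demand and 84 over [0, 7]: (1/2)[(98 - 84) + (91 - 84)](7) = 73.5.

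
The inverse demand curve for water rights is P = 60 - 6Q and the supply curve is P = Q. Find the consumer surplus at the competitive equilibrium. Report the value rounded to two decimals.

220.41

Set 60 - 6Q = Q, which gives 60 = 7Q, so Q* = 8.5714 and P* = 60 - 6(8.5714) = 8.5714.
Consumer surplus is the triangle under demand above P*: (1/2)(8.5714)(60 - 8.5714) = (1/2)(8.5714)(51.4286) = 220.4082.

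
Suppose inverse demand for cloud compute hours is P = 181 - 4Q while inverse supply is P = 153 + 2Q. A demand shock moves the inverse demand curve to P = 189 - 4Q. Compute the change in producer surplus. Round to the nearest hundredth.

Initial equilibrium: Q_0 = 4.6667, P_0 = 162.3333; CS_0 = (1/2)(4.6667)(18.6667) = 43.5556, PS_0 = (1/2)(4.6667)(9.3333) = 21.7778.
New equilibrium: 189 - 4Q = 153 + 2Q gives Q_1 = 6, P_1 = 165; CS_1 = 72, PS_1 = 36.
Change in producer surplus = 36 - 21.7778 = 14.2222.

14.22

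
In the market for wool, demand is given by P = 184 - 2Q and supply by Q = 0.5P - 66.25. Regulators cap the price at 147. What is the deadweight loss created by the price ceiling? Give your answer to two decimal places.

Rewriting supply in inverse form: P = 132.5 + 2Q.
Without the control, 184 - 2Q = 132.5 + 2Q so Q* = 12.875 and P* = 158.25.
At P = 147, sellers supply (147 - 132.5)/2 = 7.25 while buyers want more, so the quantity traded is 7.25 at price 147.
The lost-trades triangle has base Q* - 7.25 = 5.625 and height equal to the gap between the curves at Q = 7.25, which is 169.5 - 147 = 22.5. DWL = (1/2)(5.625)(22.5) = 63.2812.

63.28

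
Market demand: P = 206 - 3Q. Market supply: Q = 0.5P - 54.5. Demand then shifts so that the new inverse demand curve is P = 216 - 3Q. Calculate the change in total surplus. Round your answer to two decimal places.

204.00

Rewriting supply in inverse form: P = 109 + 2Q.
Initial equilibrium: Q_0 = 19.4, P_0 = 147.8; CS_0 = (1/2)(19.4)(58.2) = 564.54, PS_0 = (1/2)(19.4)(38.8) = 376.36.
New equilibrium: 216 - 3Q = 109 + 2Q gives Q_1 = 21.4, P_1 = 151.8; CS_1 = 686.94, PS_1 = 457.96.
Change in total surplus = (686.94 + 457.96) - (564.54 + 376.36) = 204.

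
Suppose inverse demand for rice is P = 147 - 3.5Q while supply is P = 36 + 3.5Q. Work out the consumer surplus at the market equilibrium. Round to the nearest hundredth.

Setting demand equal to supply, 111 = 7Q, so Q* = 15.8571 and P* = 91.5.
CS is the area between the demand curve and P* from 0 to Q*: (1/2)(15.8571)(55.5) = 440.0357.

440.04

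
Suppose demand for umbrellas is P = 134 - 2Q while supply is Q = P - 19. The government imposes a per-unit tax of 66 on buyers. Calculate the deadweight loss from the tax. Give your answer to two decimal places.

726.00

Rewriting supply in inverse form: P = 19 + Q.
Without the tax, 134 - 2Q = 19 + Q so Q* = 38.3333 and P* = 57.3333.
A tax on buyers shifts demand down by 66: (134 - 66) - 2Q = 19 + Q, so Q_t = 16.3333. Buyers pay P_b = 101.3333; sellers receive P_s = P_b - 66 = 35.3333.
The welfare triangle lost has base Q* - Q_t = 22 and height t = 66, so DWL = (1/2)(22)(66) = 726.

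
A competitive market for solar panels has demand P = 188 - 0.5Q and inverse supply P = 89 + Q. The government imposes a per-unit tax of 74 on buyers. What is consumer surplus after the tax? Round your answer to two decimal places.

Without the tax, 188 - 0.5Q = 89 + Q so Q* = 66 and P* = 155.
A tax on buyers shifts demand down by 74: (188 - 74) - 0.5Q = 89 + Q, so Q_t = 16.6667. Buyers pay P_b = 179.6667; sellers receive P_s = P_b - 74 = 105.6667.
Consumer surplus is the triangle under demand above P_b: (1/2)(16.6667)(188 - 179.6667) = 69.4444.

69.44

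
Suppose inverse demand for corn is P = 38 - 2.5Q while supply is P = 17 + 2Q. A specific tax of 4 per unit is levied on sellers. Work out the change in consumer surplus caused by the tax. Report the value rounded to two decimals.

-9.38

Pre-tax equilibrium: 38 - 2.5Q = 17 + 2Q gives Q* = 4.6667, P* = 26.3333.
A tax on sellers shifts supply up by 4: 38 - 2.5Q = 17 + 2Q + 4, so Q_t = 3.7778. Buyers pay P_b = 28.5556; sellers receive P_s = P_b - 4 = 24.5556.
CS falls from (1/2)(4.6667)(11.6667) = 27.2222 to (1/2)(3.7778)(9.4444) = 17.8395, a change of -9.3827.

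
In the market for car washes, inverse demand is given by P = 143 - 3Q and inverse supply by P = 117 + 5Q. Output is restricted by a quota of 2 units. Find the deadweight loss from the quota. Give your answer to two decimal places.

Unrestricted equilibrium: Q* = (143 - 117)/(3 + 5) = 3.25.
At Q = 2 the demand price is 143 - 3(2) = 137 and the supply price is 117 + 5(2) = 127.
DWL = (1/2)(gap between curves at 2) x (Q* - 2) = (1/2)(10)(1.25) = 6.25.

6.25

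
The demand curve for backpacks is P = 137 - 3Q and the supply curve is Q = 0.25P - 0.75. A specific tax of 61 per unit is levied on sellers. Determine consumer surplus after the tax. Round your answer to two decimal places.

Rewriting supply in inverse form: P = 3 + 4Q.
Pre-tax equilibrium: 137 - 3Q = 3 + 4Q gives Q* = 19.1429, P* = 79.5714.
With the tax, sellers need 61 more per unit: 137 - 3Q = 3 + 4Q + 61, so Q_t = 10.4286. Buyers pay P_b = 105.7143; sellers receive P_s = P_b - 61 = 44.7143.
CS = (1/2)(Q_t)(137 - P_b) = (1/2)(10.4286)(31.2857) = 163.1327.

163.13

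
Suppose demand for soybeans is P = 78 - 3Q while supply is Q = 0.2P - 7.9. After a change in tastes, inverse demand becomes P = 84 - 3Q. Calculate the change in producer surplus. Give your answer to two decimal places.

Rewriting supply in inverse form: P = 39.5 + 5Q.
Initial equilibrium: Q_0 = 4.8125, P_0 = 63.5625; CS_0 = (1/2)(4.8125)(14.4375) = 34.7402, PS_0 = (1/2)(4.8125)(24.0625) = 57.9004.
New equilibrium: 84 - 3Q = 39.5 + 5Q gives Q_1 = 5.5625, P_1 = 67.3125; CS_1 = 46.4121, PS_1 = 77.3535.
Change in producer surplus = 77.3535 - 57.9004 = 19.4531.

19.45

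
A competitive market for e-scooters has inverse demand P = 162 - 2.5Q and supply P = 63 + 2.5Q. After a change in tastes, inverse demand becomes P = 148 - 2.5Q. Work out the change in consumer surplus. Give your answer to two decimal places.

-128.80

Initial equilibrium: Q_0 = 19.8, P_0 = 112.5; CS_0 = (1/2)(19.8)(49.5) = 490.05, PS_0 = (1/2)(19.8)(49.5) = 490.05.
New equilibrium: 148 - 2.5Q = 63 + 2.5Q gives Q_1 = 17, P_1 = 105.5; CS_1 = 361.25, PS_1 = 361.25.
Change in consumer surplus = 361.25 - 490.05 = -128.8.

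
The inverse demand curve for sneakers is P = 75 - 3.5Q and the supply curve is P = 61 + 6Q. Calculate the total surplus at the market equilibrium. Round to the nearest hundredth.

Setting demand equal to supply, 14 = 9.5Q, so Q* = 1.4737 and P* = 69.8421.
Total surplus is the full triangle between the curves from 0 to Q*: (1/2)(1.4737)(75 - 61) = 10.3158.

10.32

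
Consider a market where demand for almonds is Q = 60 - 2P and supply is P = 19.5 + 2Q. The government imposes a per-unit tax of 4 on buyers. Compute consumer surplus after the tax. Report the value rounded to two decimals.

1.69

Rewriting demand in inverse form: P = 30 - 0.5Q.
Pre-tax equilibrium: 30 - 0.5Q = 19.5 + 2Q gives Q* = 4.2, P* = 27.9.
With the tax, buyers' net willingness to pay falls by 4: (30 - 4) - 0.5Q = 19.5 + 2Q, so Q_t = 2.6. Buyers pay P_b = 28.7; sellers receive P_s = P_b - 4 = 24.7.
Consumer surplus is the triangle under demand above P_b: (1/2)(2.6)(30 - 28.7) = 1.69.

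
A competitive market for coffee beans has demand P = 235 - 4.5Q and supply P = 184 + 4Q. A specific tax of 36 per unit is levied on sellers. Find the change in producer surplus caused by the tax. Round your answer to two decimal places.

Without the tax, 235 - 4.5Q = 184 + 4Q so Q* = 6 and P* = 208.
With the tax, sellers need 36 more per unit: 235 - 4.5Q = 184 + 4Q + 36, so Q_t = 1.7647. Buyers pay P_b = 227.0588; sellers receive P_s = P_b - 36 = 191.0588.
PS falls from (1/2)(6)(24) = 72 to (1/2)(1.7647)(7.0588) = 6.2284, a change of -65.7716.

-65.77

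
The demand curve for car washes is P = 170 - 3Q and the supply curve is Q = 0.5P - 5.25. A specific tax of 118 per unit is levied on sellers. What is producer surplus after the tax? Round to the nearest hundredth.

Rewriting supply in inverse form: P = 10.5 + 2Q.
Pre-tax equilibrium: 170 - 3Q = 10.5 + 2Q gives Q* = 31.9, P* = 74.3.
With the tax, sellers need 118 more per unit: 170 - 3Q = 10.5 + 2Q + 118, so Q_t = 8.3. Buyers pay P_b = 145.1; sellers receive P_s = P_b - 118 = 27.1.
PS = (1/2)(Q_t)(P_s - 10.5) = (1/2)(8.3)(16.6) = 68.89.

68.89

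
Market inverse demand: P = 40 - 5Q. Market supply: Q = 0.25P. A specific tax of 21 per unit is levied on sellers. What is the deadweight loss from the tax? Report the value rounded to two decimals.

Rewriting supply in inverse form: P = 4Q.
Pre-tax equilibrium: 40 - 5Q = 4Q gives Q* = 4.4444, P* = 17.7778.
A tax on sellers shifts supply up by 21: 40 - 5Q = 4Q + 21, so Q_t = 2.1111. Buyers pay P_b = 29.4444; sellers receive P_s = P_b - 21 = 8.4444.
Deadweight loss is the triangle between the curves from Q_t to Q*: (1/2)(4.4444 - 2.1111)(21) = 24.5.

24.50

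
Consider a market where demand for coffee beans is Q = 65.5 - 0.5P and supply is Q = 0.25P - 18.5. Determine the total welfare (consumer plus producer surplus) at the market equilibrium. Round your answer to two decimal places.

Rewriting demand in inverse form: P = 131 - 2Q.
Rewriting supply in inverse form: P = 74 + 4Q.
Equilibrium: 131 - 2Q = 74 + 4Q, so Q* = 9.5 and P* = 112.
CS = (1/2)(9.5)(19) = 90.25 and PS = (1/2)(9.5)(38) = 180.5, so total surplus = 270.75.

270.75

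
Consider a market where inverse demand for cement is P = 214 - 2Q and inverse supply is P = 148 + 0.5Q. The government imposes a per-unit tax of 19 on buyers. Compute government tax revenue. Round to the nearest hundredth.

Without the tax, 214 - 2Q = 148 + 0.5Q so Q* = 26.4 and P* = 161.2.
A tax on buyers shifts demand down by 19: (214 - 19) - 2Q = 148 + 0.5Q, so Q_t = 18.8. Buyers pay P_b = 176.4; sellers receive P_s = P_b - 19 = 157.4.
Tax revenue = t x Q_t = 19 x 18.8 = 357.2.

357.20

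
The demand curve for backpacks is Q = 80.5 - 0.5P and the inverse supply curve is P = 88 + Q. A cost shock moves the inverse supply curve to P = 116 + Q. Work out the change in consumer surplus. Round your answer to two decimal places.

-367.11

Rewriting demand in inverse form: P = 161 - 2Q.
Initial equilibrium: Q_0 = 24.3333, P_0 = 112.3333; CS_0 = (1/2)(24.3333)(48.6667) = 592.1111, PS_0 = (1/2)(24.3333)(24.3333) = 296.0556.
New equilibrium: 161 - 2Q = 116 + Q gives Q_1 = 15, P_1 = 131; CS_1 = 225, PS_1 = 112.5.
Change in consumer surplus = 225 - 592.1111 = -367.1111.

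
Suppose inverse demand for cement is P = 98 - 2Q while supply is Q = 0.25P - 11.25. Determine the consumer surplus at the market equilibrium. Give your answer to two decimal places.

78.03

Rewriting supply in inverse form: P = 45 + 4Q.
Set 98 - 2Q = 45 + 4Q, which gives 53 = 6Q, so Q* = 8.8333 and P* = 98 - 2(8.8333) = 80.3333.
Consumer surplus is the triangle under demand above P*: (1/2)(8.8333)(98 - 80.3333) = (1/2)(8.8333)(17.6667) = 78.0278.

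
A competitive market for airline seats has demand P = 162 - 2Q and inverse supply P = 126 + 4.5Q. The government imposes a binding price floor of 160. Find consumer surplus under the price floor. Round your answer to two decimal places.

1.00

Free-market equilibrium: 162 - 2Q = 126 + 4.5Q gives Q* = 5.5385, P* = 150.9231.
At the floor price 160, quantity demanded is (162 - 160)/2 = 1; demand is the short side, so Q = 1 trades at P = 160.
CS is the triangle under demand above 160: (1/2)(1)(162 - 160) = 1.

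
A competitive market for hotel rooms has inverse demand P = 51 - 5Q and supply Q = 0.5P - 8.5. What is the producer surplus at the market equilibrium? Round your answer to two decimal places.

23.59

Rewriting supply in inverse form: P = 17 + 2Q.
Setting demand equal to supply, 34 = 7Q, so Q* = 4.8571 and P* = 26.7143.
PS is the area between P* and the supply curve from 0 to Q*: (1/2)(4.8571)(9.7143) = 23.5918.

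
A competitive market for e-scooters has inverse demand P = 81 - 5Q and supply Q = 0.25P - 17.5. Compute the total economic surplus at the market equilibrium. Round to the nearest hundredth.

Rewriting supply in inverse form: P = 70 + 4Q.
Setting demand equal to supply, 11 = 9Q, so Q* = 1.2222 and P* = 74.8889.
Total surplus is the full triangle between the curves from 0 to Q*: (1/2)(1.2222)(81 - 70) = 6.7222.

6.72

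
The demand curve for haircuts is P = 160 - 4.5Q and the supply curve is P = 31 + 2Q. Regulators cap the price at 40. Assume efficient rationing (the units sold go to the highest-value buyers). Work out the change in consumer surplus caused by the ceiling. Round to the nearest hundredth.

Without the control, 160 - 4.5Q = 31 + 2Q so Q* = 19.8462 and P* = 70.6923.
At the ceiling price 40, quantity supplied is (40 - 31)/2 = 4.5; supply is the short side, so Q = 4.5 trades at P = 40.
CS goes from (1/2)(19.8462)(89.3077) = 886.2071 to 494.4375 (computed as (160 - 40)(4.5) - (1/2)(4.5)(4.5)^2), a change of -391.7696.

-391.77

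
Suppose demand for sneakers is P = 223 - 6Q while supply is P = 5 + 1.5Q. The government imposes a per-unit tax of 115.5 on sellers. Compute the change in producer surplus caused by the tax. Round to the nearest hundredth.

-493.57

Pre-tax equilibrium: 223 - 6Q = 5 + 1.5Q gives Q* = 29.0667, P* = 48.6.
A tax on sellers shifts supply up by 115.5: 223 - 6Q = 5 + 1.5Q + 115.5, so Q_t = 13.6667. Buyers pay P_b = 141; sellers receive P_s = P_b - 115.5 = 25.5.
Producers lose the trapezoid between P_s and P* out to Q_t plus the triangle from Q_t to Q*: change in PS = 140.0833 - 633.6533 = -493.57.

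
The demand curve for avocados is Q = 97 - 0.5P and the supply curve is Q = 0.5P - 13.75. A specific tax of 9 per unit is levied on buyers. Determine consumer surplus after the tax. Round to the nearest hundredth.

Rewriting demand in inverse form: P = 194 - 2Q.
Rewriting supply in inverse form: P = 27.5 + 2Q.
Pre-tax equilibrium: 194 - 2Q = 27.5 + 2Q gives Q* = 41.625, P* = 110.75.
A tax on buyers shifts demand down by 9: (194 - 9) - 2Q = 27.5 + 2Q, so Q_t = 39.375. Buyers pay P_b = 115.25; sellers receive P_s = P_b - 9 = 106.25.
Consumer surplus is the triangle under demand above P_b: (1/2)(39.375)(194 - 115.25) = 1550.3906.

1550.39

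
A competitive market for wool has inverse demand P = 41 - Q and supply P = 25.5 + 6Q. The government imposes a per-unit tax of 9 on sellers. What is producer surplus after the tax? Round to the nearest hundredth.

2.59

Without the tax, 41 - Q = 25.5 + 6Q so Q* = 2.2143 and P* = 38.7857.
With the tax, sellers need 9 more per unit: 41 - Q = 25.5 + 6Q + 9, so Q_t = 0.9286. Buyers pay P_b = 40.0714; sellers receive P_s = P_b - 9 = 31.0714.
PS = (1/2)(Q_t)(P_s - 25.5) = (1/2)(0.9286)(5.5714) = 2.5867.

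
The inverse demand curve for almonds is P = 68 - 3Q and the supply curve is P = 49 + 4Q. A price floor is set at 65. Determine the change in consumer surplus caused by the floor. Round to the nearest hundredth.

Without the control, 68 - 3Q = 49 + 4Q so Q* = 2.7143 and P* = 59.8571.
At the floor price 65, quantity demanded is (68 - 65)/3 = 1; demand is the short side, so Q = 1 trades at P = 65.
CS goes from (1/2)(2.7143)(8.1429) = 11.051 to 1.5 (computed as (68 - 65)(1) - (1/2)(3)(1)^2), a change of -9.551.

-9.55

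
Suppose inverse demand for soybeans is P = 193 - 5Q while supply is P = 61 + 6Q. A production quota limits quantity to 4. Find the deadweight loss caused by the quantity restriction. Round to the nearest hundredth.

352.00

Unrestricted equilibrium: Q* = (193 - 61)/(5 + 6) = 12.
At Q = 4 the demand price is 193 - 5(4) = 173 and the supply price is 61 + 6(4) = 85.
Deadweight loss is the triangle between the curves from 4 to 12: (1/2)(173 - 85)(12 - 4) = 352.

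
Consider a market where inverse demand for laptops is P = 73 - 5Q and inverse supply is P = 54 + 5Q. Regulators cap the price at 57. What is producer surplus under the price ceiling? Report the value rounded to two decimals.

Free-market equilibrium: 73 - 5Q = 54 + 5Q gives Q* = 1.9, P* = 63.5.
At P = 57, sellers supply (57 - 54)/5 = 0.6 while buyers want more, so the quantity traded is 0.6 at price 57.
PS is the triangle above supply below 57: (1/2)(0.6)(57 - 54) = 0.9.

0.90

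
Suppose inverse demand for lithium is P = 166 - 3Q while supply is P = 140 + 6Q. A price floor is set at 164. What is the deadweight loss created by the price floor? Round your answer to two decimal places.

22.22

Free-market equilibrium: 166 - 3Q = 140 + 6Q gives Q* = 2.8889, P* = 157.3333.
At P = 164, buyers demand (166 - 164)/3 = 0.6667 while sellers would supply more, so the quantity traded is 0.6667 at price 164.
At Q = 0.6667 the demand price is 164 and the supply price is 144. Deadweight loss is the triangle between the curves from 0.6667 to 2.8889: (1/2)(164 - 144)(2.8889 - 0.6667) = 22.2222.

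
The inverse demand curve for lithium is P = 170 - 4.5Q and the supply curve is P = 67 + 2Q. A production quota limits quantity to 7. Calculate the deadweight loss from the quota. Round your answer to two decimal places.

254.33

Unrestricted equilibrium: Q* = (170 - 67)/(4.5 + 2) = 15.8462.
At Q = 7 the demand price is 170 - 4.5(7) = 138.5 and the supply price is 67 + 2(7) = 81.
Deadweight loss is the triangle between the curves from 7 to 15.8462: (1/2)(138.5 - 81)(15.8462 - 7) = 254.3269.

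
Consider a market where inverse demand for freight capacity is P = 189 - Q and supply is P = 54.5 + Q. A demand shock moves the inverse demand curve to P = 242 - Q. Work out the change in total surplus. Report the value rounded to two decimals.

Initial equilibrium: Q_0 = 67.25, P_0 = 121.75; CS_0 = (1/2)(67.25)(67.25) = 2261.2812, PS_0 = (1/2)(67.25)(67.25) = 2261.2812.
New equilibrium: 242 - Q = 54.5 + Q gives Q_1 = 93.75, P_1 = 148.25; CS_1 = 4394.5312, PS_1 = 4394.5312.
Change in total surplus = (4394.5312 + 4394.5312) - (2261.2812 + 2261.2812) = 4266.5.

4266.50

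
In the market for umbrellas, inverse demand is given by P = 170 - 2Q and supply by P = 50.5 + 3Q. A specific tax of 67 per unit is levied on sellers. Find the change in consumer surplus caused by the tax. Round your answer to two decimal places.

-460.96

Pre-tax equilibrium: 170 - 2Q = 50.5 + 3Q gives Q* = 23.9, P* = 122.2.
With the tax, sellers need 67 more per unit: 170 - 2Q = 50.5 + 3Q + 67, so Q_t = 10.5. Buyers pay P_b = 149; sellers receive P_s = P_b - 67 = 82.
Consumers lose the trapezoid between P* and P_b out to Q_t plus the triangle from Q_t to Q*: change in CS = 110.25 - 571.21 = -460.96.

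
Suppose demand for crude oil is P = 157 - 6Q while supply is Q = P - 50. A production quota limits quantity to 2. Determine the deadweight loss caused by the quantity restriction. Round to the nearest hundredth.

617.79

Rewriting supply in inverse form: P = 50 + Q.
Unrestricted equilibrium: Q* = (157 - 50)/(6 + 1) = 15.2857.
At Q = 2 the demand price is 157 - 6(2) = 145 and the supply price is 50 + (2) = 52.
DWL = (1/2)(gap between curves at 2) x (Q* - 2) = (1/2)(93)(13.2857) = 617.7857.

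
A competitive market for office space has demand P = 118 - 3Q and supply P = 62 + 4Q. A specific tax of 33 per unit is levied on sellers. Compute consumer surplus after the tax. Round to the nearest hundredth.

Pre-tax equilibrium: 118 - 3Q = 62 + 4Q gives Q* = 8, P* = 94.
With the tax, sellers need 33 more per unit: 118 - 3Q = 62 + 4Q + 33, so Q_t = 3.2857. Buyers pay P_b = 108.1429; sellers receive P_s = P_b - 33 = 75.1429.
Consumer surplus is the triangle under demand above P_b: (1/2)(3.2857)(118 - 108.1429) = 16.1939.

16.19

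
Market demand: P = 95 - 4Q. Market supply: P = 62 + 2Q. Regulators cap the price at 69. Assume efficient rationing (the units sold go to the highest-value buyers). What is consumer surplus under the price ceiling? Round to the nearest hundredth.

66.50

Without the control, 95 - 4Q = 62 + 2Q so Q* = 5.5 and P* = 73.
At the ceiling price 69, quantity supplied is (69 - 62)/2 = 3.5; supply is the short side, so Q = 3.5 trades at P = 69.
The demand price at Q = 3.5 is 81. CS is the trapezoid between demand and 69 over [0, 3.5]: (1/2)[(95 - 69) + (81 - 69)](3.5) = 66.5.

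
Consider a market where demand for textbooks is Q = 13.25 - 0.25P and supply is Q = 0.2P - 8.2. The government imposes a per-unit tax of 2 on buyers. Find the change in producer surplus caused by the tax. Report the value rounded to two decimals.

-1.36

Rewriting demand in inverse form: P = 53 - 4Q.
Rewriting supply in inverse form: P = 41 + 5Q.
Pre-tax equilibrium: 53 - 4Q = 41 + 5Q gives Q* = 1.3333, P* = 47.6667.
With the tax, buyers' net willingness to pay falls by 2: (53 - 2) - 4Q = 41 + 5Q, so Q_t = 1.1111. Buyers pay P_b = 48.5556; sellers receive P_s = P_b - 2 = 46.5556.
PS falls from (1/2)(1.3333)(6.6667) = 4.4444 to (1/2)(1.1111)(5.5556) = 3.0864, a change of -1.358.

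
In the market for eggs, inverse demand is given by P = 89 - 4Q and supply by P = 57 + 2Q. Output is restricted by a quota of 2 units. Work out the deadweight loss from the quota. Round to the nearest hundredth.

Without the quota, 89 - 4Q = 57 + 2Q gives Q* = 5.3333.
At Q = 2 the demand price is 89 - 4(2) = 81 and the supply price is 57 + 2(2) = 61.
Deadweight loss is the triangle between the curves from 2 to 5.3333: (1/2)(81 - 61)(5.3333 - 2) = 33.3333.

33.33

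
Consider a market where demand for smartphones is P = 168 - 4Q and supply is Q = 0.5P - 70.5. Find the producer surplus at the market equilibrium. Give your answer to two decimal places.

Rewriting supply in inverse form: P = 141 + 2Q.
Set 168 - 4Q = 141 + 2Q, which gives 27 = 6Q, so Q* = 4.5 and P* = 168 - 4(4.5) = 150.
PS is the area between P* and the supply curve from 0 to Q*: (1/2)(4.5)(9) = 20.25.

20.25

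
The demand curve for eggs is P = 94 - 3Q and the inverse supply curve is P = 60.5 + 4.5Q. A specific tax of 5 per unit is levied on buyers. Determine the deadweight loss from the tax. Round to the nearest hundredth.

1.67

Pre-tax equilibrium: 94 - 3Q = 60.5 + 4.5Q gives Q* = 4.4667, P* = 80.6.
A tax on buyers shifts demand down by 5: (94 - 5) - 3Q = 60.5 + 4.5Q, so Q_t = 3.8. Buyers pay P_b = 82.6; sellers receive P_s = P_b - 5 = 77.6.
The welfare triangle lost has base Q* - Q_t = 0.6667 and height t = 5, so DWL = (1/2)(0.6667)(5) = 1.6667.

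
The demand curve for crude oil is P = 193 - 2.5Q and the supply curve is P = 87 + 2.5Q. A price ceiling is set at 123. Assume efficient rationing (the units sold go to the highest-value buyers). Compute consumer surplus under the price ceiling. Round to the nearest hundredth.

Free-market equilibrium: 193 - 2.5Q = 87 + 2.5Q gives Q* = 21.2, P* = 140.
At the ceiling price 123, quantity supplied is (123 - 87)/2.5 = 14.4; supply is the short side, so Q = 14.4 trades at P = 123.
The demand price at Q = 14.4 is 157. CS is the trapezoid between demand and 123 over [0, 14.4]: (1/2)[(193 - 123) + (157 - 123)](14.4) = 748.8.

748.80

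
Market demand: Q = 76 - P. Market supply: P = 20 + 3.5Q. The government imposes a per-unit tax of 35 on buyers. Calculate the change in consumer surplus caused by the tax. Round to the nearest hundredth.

Rewriting demand in inverse form: P = 76 - Q.
Without the tax, 76 - Q = 20 + 3.5Q so Q* = 12.4444 and P* = 63.5556.
With the tax, buyers' net willingness to pay falls by 35: (76 - 35) - Q = 20 + 3.5Q, so Q_t = 4.6667. Buyers pay P_b = 71.3333; sellers receive P_s = P_b - 35 = 36.3333.
Consumers lose the trapezoid between P* and P_b out to Q_t plus the triangle from Q_t to Q*: change in CS = 10.8889 - 77.4321 = -66.5432.

-66.54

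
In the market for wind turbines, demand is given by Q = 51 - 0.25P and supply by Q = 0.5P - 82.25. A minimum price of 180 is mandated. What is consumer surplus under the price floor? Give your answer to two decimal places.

72.00

Rewriting demand in inverse form: P = 204 - 4Q.
Rewriting supply in inverse form: P = 164.5 + 2Q.
Without the control, 204 - 4Q = 164.5 + 2Q so Q* = 6.5833 and P* = 177.6667.
At P = 180, buyers demand (204 - 180)/4 = 6 while sellers would supply more, so the quantity traded is 6 at price 180.
CS is the triangle under demand above 180: (1/2)(6)(204 - 180) = 72.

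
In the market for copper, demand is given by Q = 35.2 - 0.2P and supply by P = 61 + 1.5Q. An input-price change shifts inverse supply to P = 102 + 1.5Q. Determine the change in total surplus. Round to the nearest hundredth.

-596.08

Rewriting demand in inverse form: P = 176 - 5Q.
Initial equilibrium: Q_0 = 17.6923, P_0 = 87.5385; CS_0 = (1/2)(17.6923)(88.4615) = 782.5444, PS_0 = (1/2)(17.6923)(26.5385) = 234.7633.
New equilibrium: 176 - 5Q = 102 + 1.5Q gives Q_1 = 11.3846, P_1 = 119.0769; CS_1 = 324.0237, PS_1 = 97.2071.
Change in total surplus = (324.0237 + 97.2071) - (782.5444 + 234.7633) = -596.0769.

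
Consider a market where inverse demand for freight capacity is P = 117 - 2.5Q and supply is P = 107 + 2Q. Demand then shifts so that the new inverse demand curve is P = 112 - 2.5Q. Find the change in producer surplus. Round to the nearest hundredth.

Initial equilibrium: Q_0 = 2.2222, P_0 = 111.4444; CS_0 = (1/2)(2.2222)(5.5556) = 6.1728, PS_0 = (1/2)(2.2222)(4.4444) = 4.9383.
New equilibrium: 112 - 2.5Q = 107 + 2Q gives Q_1 = 1.1111, P_1 = 109.2222; CS_1 = 1.5432, PS_1 = 1.2346.
Change in producer surplus = 1.2346 - 4.9383 = -3.7037.

-3.70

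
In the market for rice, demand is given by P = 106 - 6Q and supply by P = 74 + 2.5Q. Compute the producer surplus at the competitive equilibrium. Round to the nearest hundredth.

17.72

Setting demand equal to supply, 32 = 8.5Q, so Q* = 3.7647 and P* = 83.4118.
Producer surplus is the triangle above supply below P*: (1/2)(3.7647)(83.4118 - 74) = (1/2)(3.7647)(9.4118) = 17.7163.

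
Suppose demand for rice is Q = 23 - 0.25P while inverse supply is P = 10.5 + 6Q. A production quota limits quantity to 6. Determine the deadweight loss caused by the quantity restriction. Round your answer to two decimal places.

Rewriting demand in inverse form: P = 92 - 4Q.
Unrestricted equilibrium: Q* = (92 - 10.5)/(4 + 6) = 8.15.
At Q = 6 the demand price is 92 - 4(6) = 68 and the supply price is 10.5 + 6(6) = 46.5.
DWL = (1/2)(gap between curves at 6) x (Q* - 6) = (1/2)(21.5)(2.15) = 23.1125.

23.11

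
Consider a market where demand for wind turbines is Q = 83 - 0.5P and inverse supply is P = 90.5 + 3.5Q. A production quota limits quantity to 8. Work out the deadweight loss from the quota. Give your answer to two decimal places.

Rewriting demand in inverse form: P = 166 - 2Q.
Unrestricted equilibrium: Q* = (166 - 90.5)/(2 + 3.5) = 13.7273.
At Q = 8 the demand price is 166 - 2(8) = 150 and the supply price is 90.5 + 3.5(8) = 118.5.
Deadweight loss is the triangle between the curves from 8 to 13.7273: (1/2)(150 - 118.5)(13.7273 - 8) = 90.2045.

90.20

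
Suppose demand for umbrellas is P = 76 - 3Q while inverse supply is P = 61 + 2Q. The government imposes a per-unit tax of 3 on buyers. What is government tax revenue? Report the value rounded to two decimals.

7.20

Pre-tax equilibrium: 76 - 3Q = 61 + 2Q gives Q* = 3, P* = 67.
A tax on buyers shifts demand down by 3: (76 - 3) - 3Q = 61 + 2Q, so Q_t = 2.4. Buyers pay P_b = 68.8; sellers receive P_s = P_b - 3 = 65.8.
Revenue is the tax times quantity traded: 3 x 2.4 = 7.2.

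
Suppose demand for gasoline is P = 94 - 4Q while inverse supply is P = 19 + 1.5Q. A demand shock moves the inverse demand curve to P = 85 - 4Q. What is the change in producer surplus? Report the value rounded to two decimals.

Initial equilibrium: Q_0 = 13.6364, P_0 = 39.4545; CS_0 = (1/2)(13.6364)(54.5455) = 371.9008, PS_0 = (1/2)(13.6364)(20.4545) = 139.4628.
New equilibrium: 85 - 4Q = 19 + 1.5Q gives Q_1 = 12, P_1 = 37; CS_1 = 288, PS_1 = 108.
Change in producer surplus = 108 - 139.4628 = -31.4628.

-31.46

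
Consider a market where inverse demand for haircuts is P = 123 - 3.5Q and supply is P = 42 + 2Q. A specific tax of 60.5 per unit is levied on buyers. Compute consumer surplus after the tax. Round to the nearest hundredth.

Without the tax, 123 - 3.5Q = 42 + 2Q so Q* = 14.7273 and P* = 71.4545.
A tax on buyers shifts demand down by 60.5: (123 - 60.5) - 3.5Q = 42 + 2Q, so Q_t = 3.7273. Buyers pay P_b = 109.9545; sellers receive P_s = P_b - 60.5 = 49.4545.
CS = (1/2)(Q_t)(123 - P_b) = (1/2)(3.7273)(13.0455) = 24.312.

24.31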